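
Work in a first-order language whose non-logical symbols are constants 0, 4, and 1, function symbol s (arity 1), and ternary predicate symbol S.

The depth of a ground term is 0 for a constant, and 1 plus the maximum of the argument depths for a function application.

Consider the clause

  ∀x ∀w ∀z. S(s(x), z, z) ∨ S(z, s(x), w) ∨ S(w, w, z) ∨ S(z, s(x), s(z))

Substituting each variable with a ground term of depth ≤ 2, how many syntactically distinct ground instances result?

Ground terms of depth ≤ 2:
  Count level by level. With function symbols s/1, the terms of depth ≤ k are the 3 constants together with each function applied to depth-≤(k−1) tuples, so N_k = 3 + N_{k-1}.
  N_0 = 3
  N_1 = 3 + 3 = 6
  N_2 = 3 + 6 = 9
  Explicitly: 0, 4, 1, s(0), s(4), s(1), s(s(0)), s(s(4)), s(s(1)).
So there are 9 ground terms available for substitution.
There are 3 variables to instantiate (x, w, z), each occurring in at least one literal, so different choices give different ground instances.
Number of ground instances = 9^3 = 729.

729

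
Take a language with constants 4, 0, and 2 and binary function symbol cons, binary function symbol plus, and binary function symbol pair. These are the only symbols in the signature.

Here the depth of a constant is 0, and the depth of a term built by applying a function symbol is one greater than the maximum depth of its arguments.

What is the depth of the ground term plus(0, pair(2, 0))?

depth(pair(2, 0)) = 1 + max(0, 0) = 1
depth(plus(0, pair(2, 0))) = 1 + max(0, 1) = 2

2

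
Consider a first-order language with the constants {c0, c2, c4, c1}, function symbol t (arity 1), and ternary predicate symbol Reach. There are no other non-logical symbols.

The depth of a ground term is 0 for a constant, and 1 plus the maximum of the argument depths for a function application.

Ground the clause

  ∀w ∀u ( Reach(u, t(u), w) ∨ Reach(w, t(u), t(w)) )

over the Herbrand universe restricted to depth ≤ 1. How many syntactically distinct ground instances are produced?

64

Ground terms of depth ≤ 1:
  Let N_k = |{terms of depth ≤ k}|. Then N_0 = 4 and N_k = 4 + N_{k-1} for k ≥ 1 (one summand per function symbol, arity giving the exponent).
  N_0 = 4
  N_1 = 4 + 4 = 8
So there are 8 ground terms available for substitution.
The body mentions every one of the 2 quantified variables; since ground terms form a free algebra, no two substitutions collapse to the same formula.
Number of ground instances = 8^2 = 64.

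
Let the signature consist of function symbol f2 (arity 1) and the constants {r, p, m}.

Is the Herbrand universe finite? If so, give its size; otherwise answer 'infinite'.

The signature has at least one function symbol (f2, arity 1) and at least one constant (r).
Iterating f2 gives infinitely many distinct ground terms: r, f2(r), f2(f2(r)), ...
So the Herbrand universe is infinite.

infinite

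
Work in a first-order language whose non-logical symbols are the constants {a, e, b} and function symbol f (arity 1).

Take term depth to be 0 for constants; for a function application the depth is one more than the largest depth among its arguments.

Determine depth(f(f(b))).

depth(f(b)) = 1 + depth(b) = 1 + 0 = 1
depth(f(f(b))) = 1 + depth(f(b)) = 1 + 1 = 2

2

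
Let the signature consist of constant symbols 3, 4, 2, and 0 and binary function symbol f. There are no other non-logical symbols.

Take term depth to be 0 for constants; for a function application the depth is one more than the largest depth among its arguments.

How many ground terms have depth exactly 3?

Count level by level. With function symbols f/2, the terms of depth ≤ k are the 4 constants together with each function applied to depth-≤(k−1) tuples, so N_k = 4 + N_{k-1}^2.
N_0 = 4
N_1 = 4 + 4^2 = 20
N_2 = 4 + 20^2 = 404
N_3 = 4 + 404^2 = 163220
Terms of depth exactly 3: N_3 − N_2 = 163220 − 404 = 162816.

162816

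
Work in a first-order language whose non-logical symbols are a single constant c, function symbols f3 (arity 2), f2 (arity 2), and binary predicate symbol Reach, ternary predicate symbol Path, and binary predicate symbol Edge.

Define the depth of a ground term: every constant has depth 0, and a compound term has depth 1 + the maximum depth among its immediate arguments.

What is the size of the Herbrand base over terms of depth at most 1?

First count ground terms of depth ≤ 1.
Let N_k count ground terms of depth at most k. Each non-constant term of depth ≤ k is some function symbol applied to depth-≤(k−1) arguments, giving N_k = 1 + N_{k-1}^2 + N_{k-1}^2.
N_0 = 1
N_1 = 1 + 1^2 + 1^2 = 3
So |H| = 3.
A ground atom is a predicate applied to a tuple of terms from H, so the count is the sum over predicates of |H|^arity:
  Reach: 3^2 = 9;  Path: 3^3 = 27;  Edge: 3^2 = 9
Total ground atoms: 9 + 27 + 9 = 45.

45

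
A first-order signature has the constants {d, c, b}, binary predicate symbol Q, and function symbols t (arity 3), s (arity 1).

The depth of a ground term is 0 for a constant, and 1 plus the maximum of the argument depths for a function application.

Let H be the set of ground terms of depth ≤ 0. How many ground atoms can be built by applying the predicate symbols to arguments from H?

First count ground terms of depth ≤ 0.
Write N_k for the number of ground terms of depth ≤ k. A term of depth ≤ k is either a constant or a function symbol applied to arguments of depth ≤ k−1, so N_k = 3 + N_{k-1}^3 + N_{k-1}.
N_0 = 3
Explicitly: d, c, b.
So |H| = 3.
Ground atoms are formed by filling each argument slot of a predicate with a term from H, so an r-ary predicate gives |H|^r atoms:
  Q: 3^2 = 9
Total ground atoms: 9.

9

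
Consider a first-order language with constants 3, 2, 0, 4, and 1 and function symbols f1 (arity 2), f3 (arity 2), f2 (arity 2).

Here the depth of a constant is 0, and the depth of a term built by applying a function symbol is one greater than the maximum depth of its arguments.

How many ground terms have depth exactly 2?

Let N_k = |{terms of depth ≤ k}|. Then N_0 = 5 and N_k = 5 + N_{k-1}^2 + N_{k-1}^2 + N_{k-1}^2 for k ≥ 1 (one summand per function symbol, arity giving the exponent).
N_0 = 5
N_1 = 5 + 5^2 + 5^2 + 5^2 = 80
N_2 = 5 + 80^2 + 80^2 + 80^2 = 19205
Terms of depth exactly 2: N_2 − N_1 = 19205 − 80 = 19125.

19125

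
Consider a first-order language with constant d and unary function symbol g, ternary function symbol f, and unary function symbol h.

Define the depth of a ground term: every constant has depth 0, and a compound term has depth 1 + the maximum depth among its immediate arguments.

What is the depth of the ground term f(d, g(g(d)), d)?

depth(g(d)) = 1 + depth(d) = 1 + 0 = 1
depth(g(g(d))) = 1 + depth(g(d)) = 1 + 1 = 2
depth(f(d, g(g(d)), d)) = 1 + max(0, 2, 0) = 3

3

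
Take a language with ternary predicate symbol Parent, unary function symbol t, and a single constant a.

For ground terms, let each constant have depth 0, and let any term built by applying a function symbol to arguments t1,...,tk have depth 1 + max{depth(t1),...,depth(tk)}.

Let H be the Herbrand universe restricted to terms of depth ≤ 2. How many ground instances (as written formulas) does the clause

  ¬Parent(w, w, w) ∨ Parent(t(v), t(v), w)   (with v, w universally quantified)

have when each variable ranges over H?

Ground terms of depth ≤ 2:
  Let N_k count ground terms of depth at most k. Each non-constant term of depth ≤ k is some function symbol applied to depth-≤(k−1) arguments, giving N_k = 1 + N_{k-1}.
  N_0 = 1
  N_1 = 1 + 1 = 2
  N_2 = 1 + 2 = 3
So there are 3 ground terms available for substitution.
Each of v, w ranges independently over the available ground terms, and distinct assignments produce distinct instances.
Number of ground instances = 3^2 = 9.

9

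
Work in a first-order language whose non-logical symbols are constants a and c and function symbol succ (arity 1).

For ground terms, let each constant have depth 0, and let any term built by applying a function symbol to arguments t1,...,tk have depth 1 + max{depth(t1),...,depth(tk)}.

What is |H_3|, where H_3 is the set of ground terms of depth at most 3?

8

If N_k denotes the number of depth-≤k ground terms, the 2 constants give N_0 = 2, and each function symbol of arity r contributes N_{k-1}^r new terms at level k: N_k = 2 + N_{k-1}.
N_0 = 2
N_1 = 2 + 2 = 4
N_2 = 2 + 4 = 6
N_3 = 2 + 6 = 8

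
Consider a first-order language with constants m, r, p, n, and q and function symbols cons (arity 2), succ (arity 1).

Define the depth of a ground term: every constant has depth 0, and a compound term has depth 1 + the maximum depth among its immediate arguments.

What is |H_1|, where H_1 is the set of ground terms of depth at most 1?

35

Write N_k for the number of ground terms of depth ≤ k. A term of depth ≤ k is either a constant or a function symbol applied to arguments of depth ≤ k−1, so N_k = 5 + N_{k-1}^2 + N_{k-1}.
N_0 = 5
N_1 = 5 + 5^2 + 5 = 35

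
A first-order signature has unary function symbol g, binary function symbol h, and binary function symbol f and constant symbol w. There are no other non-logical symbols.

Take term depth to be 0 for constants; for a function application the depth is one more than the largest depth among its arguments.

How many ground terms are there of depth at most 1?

4

Let N_k count ground terms of depth at most k. Each non-constant term of depth ≤ k is some function symbol applied to depth-≤(k−1) arguments, giving N_k = 1 + N_{k-1} + N_{k-1}^2 + N_{k-1}^2.
N_0 = 1
N_1 = 1 + 1 + 1^2 + 1^2 = 4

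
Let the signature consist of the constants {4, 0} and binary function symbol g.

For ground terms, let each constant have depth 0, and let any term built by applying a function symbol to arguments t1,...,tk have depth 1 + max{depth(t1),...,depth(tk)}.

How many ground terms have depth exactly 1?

4

Count level by level. With function symbols g/2, the terms of depth ≤ k are the 2 constants together with each function applied to depth-≤(k−1) tuples, so N_k = 2 + N_{k-1}^2.
N_0 = 2
N_1 = 2 + 2^2 = 6
Terms of depth exactly 1: N_1 − N_0 = 6 − 2 = 4.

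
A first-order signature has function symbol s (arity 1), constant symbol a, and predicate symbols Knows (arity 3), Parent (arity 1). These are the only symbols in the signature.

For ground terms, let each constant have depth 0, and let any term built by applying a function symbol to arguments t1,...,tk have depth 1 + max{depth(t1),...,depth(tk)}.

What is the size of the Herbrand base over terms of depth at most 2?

30

First count ground terms of depth ≤ 2.
Write N_k for the number of ground terms of depth ≤ k. A term of depth ≤ k is either a constant or a function symbol applied to arguments of depth ≤ k−1, so N_k = 1 + N_{k-1}.
N_0 = 1
N_1 = 1 + 1 = 2
N_2 = 1 + 2 = 3
Explicitly: a, s(a), s(s(a)).
So |H| = 3.
A ground atom is a predicate applied to a tuple of terms from H, so the count is the sum over predicates of |H|^arity:
  Knows: 3^3 = 27;  Parent: 3
Total ground atoms: 27 + 3 = 30.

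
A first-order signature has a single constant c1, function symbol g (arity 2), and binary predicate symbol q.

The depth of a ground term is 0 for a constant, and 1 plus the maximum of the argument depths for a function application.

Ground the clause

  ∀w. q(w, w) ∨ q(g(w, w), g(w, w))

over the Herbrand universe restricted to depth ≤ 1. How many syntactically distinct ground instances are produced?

2

Ground terms of depth ≤ 1:
  Count level by level. With function symbols g/2, the terms of depth ≤ k are the 1 constant together with each function applied to depth-≤(k−1) tuples, so N_k = 1 + N_{k-1}^2.
  N_0 = 1
  N_1 = 1 + 1^2 = 2
  Explicitly: c1, g(c1, c1).
So there are 2 ground terms available for substitution.
There is 1 variable to instantiate (w),  occurring in at least one literal, so different choices give different ground instances.
Number of ground instances = 2.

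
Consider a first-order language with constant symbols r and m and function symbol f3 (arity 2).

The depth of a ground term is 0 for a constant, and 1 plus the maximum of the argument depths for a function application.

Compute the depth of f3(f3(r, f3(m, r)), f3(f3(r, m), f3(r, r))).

depth(f3(m, r)) = 1 + max(0, 0) = 1
depth(f3(r, f3(m, r))) = 1 + max(0, 1) = 2
depth(f3(r, m)) = 1 + max(0, 0) = 1
depth(f3(r, r)) = 1 + max(0, 0) = 1
depth(f3(f3(r, m), f3(r, r))) = 1 + max(1, 1) = 2
depth(f3(f3(r, f3(m, r)), f3(f3(r, m), f3(r, r)))) = 1 + max(2, 2) = 3

3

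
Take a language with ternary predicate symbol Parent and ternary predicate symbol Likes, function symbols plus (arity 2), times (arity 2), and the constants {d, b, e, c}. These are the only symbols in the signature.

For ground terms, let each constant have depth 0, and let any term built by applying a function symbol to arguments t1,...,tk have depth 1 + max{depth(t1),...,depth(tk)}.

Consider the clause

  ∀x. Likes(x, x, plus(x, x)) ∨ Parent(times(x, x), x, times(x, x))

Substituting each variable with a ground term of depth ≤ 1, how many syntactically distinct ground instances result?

36

Ground terms of depth ≤ 1:
  Count level by level. With function symbols plus/2, times/2, the terms of depth ≤ k are the 4 constants together with each function applied to depth-≤(k−1) tuples, so N_k = 4 + N_{k-1}^2 + N_{k-1}^2.
  N_0 = 4
  N_1 = 4 + 4^2 + 4^2 = 36
So there are 36 ground terms available for substitution.
The clause has 1 distinct variable (x), which appears in the body. In the free term algebra distinct substitutions yield syntactically distinct ground instances.
Number of ground instances = 36.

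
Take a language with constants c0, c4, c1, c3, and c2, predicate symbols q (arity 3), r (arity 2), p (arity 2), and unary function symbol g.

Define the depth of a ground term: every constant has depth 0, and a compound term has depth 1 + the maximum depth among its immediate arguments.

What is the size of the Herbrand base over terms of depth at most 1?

First count ground terms of depth ≤ 1.
Let N_k count ground terms of depth at most k. Each non-constant term of depth ≤ k is some function symbol applied to depth-≤(k−1) arguments, giving N_k = 5 + N_{k-1}.
N_0 = 5
N_1 = 5 + 5 = 10
Explicitly: c0, c4, c1, c3, c2, g(c0), g(c4), g(c1), g(c3), g(c2).
So |H| = 10.
For each predicate symbol, the number of ground atoms is |H| raised to its arity; summing:
  q: 10^3 = 1000;  r: 10^2 = 100;  p: 10^2 = 100
Total ground atoms: 1000 + 100 + 100 = 1200.

1200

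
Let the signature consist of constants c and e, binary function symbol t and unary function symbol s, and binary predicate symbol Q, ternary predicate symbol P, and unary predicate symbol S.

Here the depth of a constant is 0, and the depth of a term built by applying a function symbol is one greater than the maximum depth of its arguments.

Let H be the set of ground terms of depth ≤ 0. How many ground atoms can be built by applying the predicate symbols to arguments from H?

First count ground terms of depth ≤ 0.
Count level by level. With function symbols t/2, s/1, the terms of depth ≤ k are the 2 constants together with each function applied to depth-≤(k−1) tuples, so N_k = 2 + N_{k-1}^2 + N_{k-1}.
N_0 = 2
Explicitly: c, e.
So |H| = 2.
For each predicate symbol, the number of ground atoms is |H| raised to its arity; summing:
  Q: 2^2 = 4;  P: 2^3 = 8;  S: 2
Total ground atoms: 4 + 8 + 2 = 14.

14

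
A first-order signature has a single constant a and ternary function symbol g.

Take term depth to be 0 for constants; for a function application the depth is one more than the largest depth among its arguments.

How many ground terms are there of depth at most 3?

730

Count level by level. With function symbols g/3, the terms of depth ≤ k are the 1 constant together with each function applied to depth-≤(k−1) tuples, so N_k = 1 + N_{k-1}^3.
N_0 = 1
N_1 = 1 + 1^3 = 2
N_2 = 1 + 2^3 = 9
N_3 = 1 + 9^3 = 730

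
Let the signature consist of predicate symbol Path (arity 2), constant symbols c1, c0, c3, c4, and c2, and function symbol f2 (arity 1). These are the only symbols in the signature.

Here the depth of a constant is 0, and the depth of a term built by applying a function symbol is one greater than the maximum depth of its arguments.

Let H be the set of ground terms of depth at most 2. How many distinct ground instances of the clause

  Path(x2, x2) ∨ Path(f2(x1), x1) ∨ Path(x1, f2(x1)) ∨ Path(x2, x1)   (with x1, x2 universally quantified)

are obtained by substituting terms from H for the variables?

225

Ground terms of depth ≤ 2:
  Let N_k = |{terms of depth ≤ k}|. Then N_0 = 5 and N_k = 5 + N_{k-1} for k ≥ 1 (one summand per function symbol, arity giving the exponent).
  N_0 = 5
  N_1 = 5 + 5 = 10
  N_2 = 5 + 10 = 15
So there are 15 ground terms available for substitution.
There are 2 variables to instantiate (x1, x2), each occurring in at least one literal, so different choices give different ground instances.
Number of ground instances = 15^2 = 225.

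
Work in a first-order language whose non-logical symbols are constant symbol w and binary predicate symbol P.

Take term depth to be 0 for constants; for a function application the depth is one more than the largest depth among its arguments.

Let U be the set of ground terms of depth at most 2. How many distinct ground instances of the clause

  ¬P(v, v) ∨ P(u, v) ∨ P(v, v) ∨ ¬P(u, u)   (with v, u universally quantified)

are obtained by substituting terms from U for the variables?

1

Ground terms of depth ≤ 2:
  With no function symbols every ground term is a constant, so there is exactly 1 ground term at every depth bound.
  N_0 = 1
  N_1 = 1
  N_2 = 1
  Explicitly: w.
So there is exactly 1 ground term available for substitution.
Each of v, u ranges independently over the available ground terms, and distinct assignments produce distinct instances.
Number of ground instances = 1^2 = 1.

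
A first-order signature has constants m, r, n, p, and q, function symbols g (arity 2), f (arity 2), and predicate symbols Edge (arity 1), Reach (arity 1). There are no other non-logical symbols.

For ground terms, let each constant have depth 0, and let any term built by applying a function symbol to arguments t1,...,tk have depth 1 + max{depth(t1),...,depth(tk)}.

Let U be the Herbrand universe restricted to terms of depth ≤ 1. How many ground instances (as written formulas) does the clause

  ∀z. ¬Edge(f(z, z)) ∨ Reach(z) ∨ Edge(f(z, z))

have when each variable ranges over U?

Ground terms of depth ≤ 1:
  Let N_k count ground terms of depth at most k. Each non-constant term of depth ≤ k is some function symbol applied to depth-≤(k−1) arguments, giving N_k = 5 + N_{k-1}^2 + N_{k-1}^2.
  N_0 = 5
  N_1 = 5 + 5^2 + 5^2 = 55
So there are 55 ground terms available for substitution.
The clause has 1 distinct variable (z), which appears in the body. In the free term algebra distinct substitutions yield syntactically distinct ground instances.
Number of ground instances = 55.

55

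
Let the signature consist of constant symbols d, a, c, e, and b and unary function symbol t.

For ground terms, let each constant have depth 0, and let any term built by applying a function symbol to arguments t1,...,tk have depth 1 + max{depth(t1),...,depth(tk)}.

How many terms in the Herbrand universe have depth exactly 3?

5

Let N_k = |{terms of depth ≤ k}|. Then N_0 = 5 and N_k = 5 + N_{k-1} for k ≥ 1 (one summand per function symbol, arity giving the exponent).
N_0 = 5
N_1 = 5 + 5 = 10
N_2 = 5 + 10 = 15
N_3 = 5 + 15 = 20
Terms of depth exactly 3: N_3 − N_2 = 20 − 15 = 5.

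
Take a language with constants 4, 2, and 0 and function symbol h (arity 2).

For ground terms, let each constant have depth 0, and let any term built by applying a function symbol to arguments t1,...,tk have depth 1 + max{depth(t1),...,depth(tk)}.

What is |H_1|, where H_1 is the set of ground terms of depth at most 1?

12

Let N_k count ground terms of depth at most k. Each non-constant term of depth ≤ k is some function symbol applied to depth-≤(k−1) arguments, giving N_k = 3 + N_{k-1}^2.
N_0 = 3
N_1 = 3 + 3^2 = 12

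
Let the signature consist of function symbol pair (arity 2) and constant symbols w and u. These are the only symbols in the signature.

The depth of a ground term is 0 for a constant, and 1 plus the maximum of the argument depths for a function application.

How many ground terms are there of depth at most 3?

1446

Count level by level. With function symbols pair/2, the terms of depth ≤ k are the 2 constants together with each function applied to depth-≤(k−1) tuples, so N_k = 2 + N_{k-1}^2.
N_0 = 2
N_1 = 2 + 2^2 = 6
N_2 = 2 + 6^2 = 38
N_3 = 2 + 38^2 = 1446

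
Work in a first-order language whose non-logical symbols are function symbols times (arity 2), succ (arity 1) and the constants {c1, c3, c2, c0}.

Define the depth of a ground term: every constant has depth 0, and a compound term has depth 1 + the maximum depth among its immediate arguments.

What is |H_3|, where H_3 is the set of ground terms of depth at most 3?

365424

Let N_k count ground terms of depth at most k. Each non-constant term of depth ≤ k is some function symbol applied to depth-≤(k−1) arguments, giving N_k = 4 + N_{k-1}^2 + N_{k-1}.
N_0 = 4
N_1 = 4 + 4^2 + 4 = 24
N_2 = 4 + 24^2 + 24 = 604
N_3 = 4 + 604^2 + 604 = 365424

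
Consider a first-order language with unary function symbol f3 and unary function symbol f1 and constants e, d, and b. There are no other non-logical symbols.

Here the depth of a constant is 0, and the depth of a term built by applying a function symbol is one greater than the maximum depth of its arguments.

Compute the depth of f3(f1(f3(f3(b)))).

4

depth(f3(b)) = 1 + depth(b) = 1 + 0 = 1
depth(f3(f3(b))) = 1 + depth(f3(b)) = 1 + 1 = 2
depth(f1(f3(f3(b)))) = 1 + depth(f3(f3(b))) = 1 + 2 = 3
depth(f3(f1(f3(f3(b))))) = 1 + depth(f1(f3(f3(b)))) = 1 + 3 = 4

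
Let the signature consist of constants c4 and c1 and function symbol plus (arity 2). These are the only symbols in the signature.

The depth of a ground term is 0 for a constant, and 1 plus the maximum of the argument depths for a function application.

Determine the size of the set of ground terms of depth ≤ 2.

38

Let N_k count ground terms of depth at most k. Each non-constant term of depth ≤ k is some function symbol applied to depth-≤(k−1) arguments, giving N_k = 2 + N_{k-1}^2.
N_0 = 2
N_1 = 2 + 2^2 = 6
N_2 = 2 + 6^2 = 38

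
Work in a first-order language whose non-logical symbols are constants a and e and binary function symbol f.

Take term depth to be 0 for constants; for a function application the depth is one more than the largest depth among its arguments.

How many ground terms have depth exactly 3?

Let N_k count ground terms of depth at most k. Each non-constant term of depth ≤ k is some function symbol applied to depth-≤(k−1) arguments, giving N_k = 2 + N_{k-1}^2.
N_0 = 2
N_1 = 2 + 2^2 = 6
N_2 = 2 + 6^2 = 38
N_3 = 2 + 38^2 = 1446
Terms of depth exactly 3: N_3 − N_2 = 1446 − 38 = 1408.

1408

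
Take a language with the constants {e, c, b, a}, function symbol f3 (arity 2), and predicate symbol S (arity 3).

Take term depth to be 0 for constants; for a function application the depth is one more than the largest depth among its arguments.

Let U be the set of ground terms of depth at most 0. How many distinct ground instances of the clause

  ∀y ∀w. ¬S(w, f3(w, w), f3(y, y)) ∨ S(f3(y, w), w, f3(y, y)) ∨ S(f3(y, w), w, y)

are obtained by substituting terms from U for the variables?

Ground terms of depth ≤ 0:
  Count level by level. With function symbols f3/2, the terms of depth ≤ k are the 4 constants together with each function applied to depth-≤(k−1) tuples, so N_k = 4 + N_{k-1}^2.
  N_0 = 4
  Explicitly: e, c, b, a.
So there are 4 ground terms available for substitution.
Each of y, w ranges independently over the available ground terms, and distinct assignments produce distinct instances.
Number of ground instances = 4^2 = 16.

16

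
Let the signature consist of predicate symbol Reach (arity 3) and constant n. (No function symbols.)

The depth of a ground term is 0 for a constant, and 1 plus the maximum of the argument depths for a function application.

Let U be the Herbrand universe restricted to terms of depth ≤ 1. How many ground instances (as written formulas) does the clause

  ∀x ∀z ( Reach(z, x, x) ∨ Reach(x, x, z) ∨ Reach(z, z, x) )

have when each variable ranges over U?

1

Ground terms of depth ≤ 1:
  With no function symbols every ground term is a constant, so there is exactly 1 ground term at every depth bound.
  N_0 = 1
  N_1 = 1
So there is exactly 1 ground term available for substitution.
The clause has 2 distinct variables (x, z), each appearing in the body. In the free term algebra distinct substitutions yield syntactically distinct ground instances.
Number of ground instances = 1^2 = 1.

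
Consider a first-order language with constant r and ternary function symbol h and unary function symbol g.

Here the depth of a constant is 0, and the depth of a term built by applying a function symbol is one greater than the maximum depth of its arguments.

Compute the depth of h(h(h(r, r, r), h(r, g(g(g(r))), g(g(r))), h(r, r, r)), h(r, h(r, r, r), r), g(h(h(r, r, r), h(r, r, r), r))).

6

depth(h(r, r, r)) = 1 + max(0, 0, 0) = 1
depth(g(r)) = 1 + depth(r) = 1 + 0 = 1
depth(g(g(r))) = 1 + depth(g(r)) = 1 + 1 = 2
depth(g(g(g(r)))) = 1 + depth(g(g(r))) = 1 + 2 = 3
depth(h(r, g(g(g(r))), g(g(r)))) = 1 + max(0, 3, 2) = 4
depth(h(h(r, r, r), h(r, g(g(g(r))), g(g(r))), h(r, r, r))) = 1 + max(1, 4, 1) = 5
depth(h(r, h(r, r, r), r)) = 1 + max(0, 1, 0) = 2
depth(h(h(r, r, r), h(r, r, r), r)) = 1 + max(1, 1, 0) = 2
depth(g(h(h(r, r, r), h(r, r, r), r))) = 1 + depth(h(h(r, r, r), h(r, r, r), r)) = 1 + 2 = 3
depth(h(h(h(r, r, r), h(r, g(g(g(r))), g(g(r))), h(r, r, r)), h(r, h(r, r, r), r), g(h(h(r, r, r), h(r, r, r), r)))) = 1 + max(5, 2, 3) = 6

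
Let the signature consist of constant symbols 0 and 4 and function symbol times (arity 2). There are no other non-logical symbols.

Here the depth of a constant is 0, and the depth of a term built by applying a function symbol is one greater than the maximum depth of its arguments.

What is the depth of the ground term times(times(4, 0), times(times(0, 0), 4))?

depth(times(4, 0)) = 1 + max(0, 0) = 1
depth(times(0, 0)) = 1 + max(0, 0) = 1
depth(times(times(0, 0), 4)) = 1 + max(1, 0) = 2
depth(times(times(4, 0), times(times(0, 0), 4))) = 1 + max(1, 2) = 3

3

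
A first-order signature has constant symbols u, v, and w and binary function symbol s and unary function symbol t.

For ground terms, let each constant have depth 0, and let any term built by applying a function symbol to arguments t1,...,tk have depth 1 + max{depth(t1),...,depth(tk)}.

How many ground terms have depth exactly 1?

Count level by level. With function symbols s/2, t/1, the terms of depth ≤ k are the 3 constants together with each function applied to depth-≤(k−1) tuples, so N_k = 3 + N_{k-1}^2 + N_{k-1}.
N_0 = 3
N_1 = 3 + 3^2 + 3 = 15
Terms of depth exactly 1: N_1 − N_0 = 15 − 3 = 12.

12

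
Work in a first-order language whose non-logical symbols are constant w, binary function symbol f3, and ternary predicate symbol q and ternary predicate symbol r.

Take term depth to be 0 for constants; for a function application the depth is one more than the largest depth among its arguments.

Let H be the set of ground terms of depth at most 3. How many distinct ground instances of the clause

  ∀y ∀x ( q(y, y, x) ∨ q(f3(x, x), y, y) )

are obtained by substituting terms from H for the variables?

676

Ground terms of depth ≤ 3:
  If N_k denotes the number of depth-≤k ground terms, the 1 constant gives N_0 = 1, and each function symbol of arity r contributes N_{k-1}^r new terms at level k: N_k = 1 + N_{k-1}^2.
  N_0 = 1
  N_1 = 1 + 1^2 = 2
  N_2 = 1 + 2^2 = 5
  N_3 = 1 + 5^2 = 26
So there are 26 ground terms available for substitution.
There are 2 variables to instantiate (y, x), each occurring in at least one literal, so different choices give different ground instances.
Number of ground instances = 26^2 = 676.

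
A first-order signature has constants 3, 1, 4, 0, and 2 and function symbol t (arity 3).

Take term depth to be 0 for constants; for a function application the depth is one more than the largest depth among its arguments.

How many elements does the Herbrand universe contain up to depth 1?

130

Let N_k = |{terms of depth ≤ k}|. Then N_0 = 5 and N_k = 5 + N_{k-1}^3 for k ≥ 1 (one summand per function symbol, arity giving the exponent).
N_0 = 5
N_1 = 5 + 5^3 = 130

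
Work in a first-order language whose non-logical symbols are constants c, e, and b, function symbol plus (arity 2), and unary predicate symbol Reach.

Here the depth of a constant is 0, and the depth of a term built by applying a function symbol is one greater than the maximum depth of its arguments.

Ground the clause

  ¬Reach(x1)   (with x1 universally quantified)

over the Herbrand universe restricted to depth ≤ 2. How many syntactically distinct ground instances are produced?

147

Ground terms of depth ≤ 2:
  Write N_k for the number of ground terms of depth ≤ k. A term of depth ≤ k is either a constant or a function symbol applied to arguments of depth ≤ k−1, so N_k = 3 + N_{k-1}^2.
  N_0 = 3
  N_1 = 3 + 3^2 = 12
  N_2 = 3 + 12^2 = 147
So there are 147 ground terms available for substitution.
The variable x1 ranges independently over the available ground terms, and distinct assignments produce distinct instances.
Number of ground instances = 147.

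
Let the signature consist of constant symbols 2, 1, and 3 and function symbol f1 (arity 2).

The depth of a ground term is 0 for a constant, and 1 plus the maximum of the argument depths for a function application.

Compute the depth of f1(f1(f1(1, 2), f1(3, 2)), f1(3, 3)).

depth(f1(1, 2)) = 1 + max(0, 0) = 1
depth(f1(3, 2)) = 1 + max(0, 0) = 1
depth(f1(f1(1, 2), f1(3, 2))) = 1 + max(1, 1) = 2
depth(f1(3, 3)) = 1 + max(0, 0) = 1
depth(f1(f1(f1(1, 2), f1(3, 2)), f1(3, 3))) = 1 + max(2, 1) = 3

3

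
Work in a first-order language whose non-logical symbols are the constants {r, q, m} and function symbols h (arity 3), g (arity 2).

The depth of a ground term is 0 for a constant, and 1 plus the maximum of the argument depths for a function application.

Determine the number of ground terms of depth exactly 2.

Let N_k = |{terms of depth ≤ k}|. Then N_0 = 3 and N_k = 3 + N_{k-1}^3 + N_{k-1}^2 for k ≥ 1 (one summand per function symbol, arity giving the exponent).
N_0 = 3
N_1 = 3 + 3^3 + 3^2 = 39
N_2 = 3 + 39^3 + 39^2 = 60843
Terms of depth exactly 2: N_2 − N_1 = 60843 − 39 = 60804.

60804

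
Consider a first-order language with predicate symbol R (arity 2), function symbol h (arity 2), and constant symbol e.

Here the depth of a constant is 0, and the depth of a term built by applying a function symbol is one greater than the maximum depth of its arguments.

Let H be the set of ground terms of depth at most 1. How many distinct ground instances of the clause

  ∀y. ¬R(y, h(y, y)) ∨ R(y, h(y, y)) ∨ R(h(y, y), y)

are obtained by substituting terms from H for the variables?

2

Ground terms of depth ≤ 1:
  If N_k denotes the number of depth-≤k ground terms, the 1 constant gives N_0 = 1, and each function symbol of arity r contributes N_{k-1}^r new terms at level k: N_k = 1 + N_{k-1}^2.
  N_0 = 1
  N_1 = 1 + 1^2 = 2
So there are 2 ground terms available for substitution.
The variable y ranges independently over the available ground terms, and distinct assignments produce distinct instances.
Number of ground instances = 2.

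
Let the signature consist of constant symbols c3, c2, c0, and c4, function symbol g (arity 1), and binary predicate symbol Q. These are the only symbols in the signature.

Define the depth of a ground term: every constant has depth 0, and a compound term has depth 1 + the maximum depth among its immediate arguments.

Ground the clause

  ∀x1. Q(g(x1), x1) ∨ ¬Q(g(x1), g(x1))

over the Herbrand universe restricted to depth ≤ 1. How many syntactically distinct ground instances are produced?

Ground terms of depth ≤ 1:
  Let N_k count ground terms of depth at most k. Each non-constant term of depth ≤ k is some function symbol applied to depth-≤(k−1) arguments, giving N_k = 4 + N_{k-1}.
  N_0 = 4
  N_1 = 4 + 4 = 8
  Explicitly: c3, c2, c0, c4, g(c3), g(c2), g(c0), g(c4).
So there are 8 ground terms available for substitution.
The variable x1 ranges independently over the available ground terms, and distinct assignments produce distinct instances.
Number of ground instances = 8.

8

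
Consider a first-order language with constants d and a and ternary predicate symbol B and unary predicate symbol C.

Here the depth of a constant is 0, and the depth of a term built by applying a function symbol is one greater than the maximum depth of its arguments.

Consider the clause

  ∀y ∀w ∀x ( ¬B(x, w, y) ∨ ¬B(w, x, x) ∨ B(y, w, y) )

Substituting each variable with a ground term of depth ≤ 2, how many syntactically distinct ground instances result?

8

Ground terms of depth ≤ 2:
  With no function symbols every ground term is a constant, so there are exactly 2 ground terms at every depth bound.
  N_0 = 2
  N_1 = 2
  N_2 = 2
  Explicitly: d, a.
So there are 2 ground terms available for substitution.
There are 3 variables to instantiate (y, w, x), each occurring in at least one literal, so different choices give different ground instances.
Number of ground instances = 2^3 = 8.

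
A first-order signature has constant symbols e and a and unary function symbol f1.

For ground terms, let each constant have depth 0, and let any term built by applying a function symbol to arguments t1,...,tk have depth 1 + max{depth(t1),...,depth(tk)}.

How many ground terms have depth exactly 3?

Let N_k = |{terms of depth ≤ k}|. Then N_0 = 2 and N_k = 2 + N_{k-1} for k ≥ 1 (one summand per function symbol, arity giving the exponent).
N_0 = 2
N_1 = 2 + 2 = 4
N_2 = 2 + 4 = 6
N_3 = 2 + 6 = 8
Terms of depth exactly 3: N_3 − N_2 = 8 − 6 = 2.

2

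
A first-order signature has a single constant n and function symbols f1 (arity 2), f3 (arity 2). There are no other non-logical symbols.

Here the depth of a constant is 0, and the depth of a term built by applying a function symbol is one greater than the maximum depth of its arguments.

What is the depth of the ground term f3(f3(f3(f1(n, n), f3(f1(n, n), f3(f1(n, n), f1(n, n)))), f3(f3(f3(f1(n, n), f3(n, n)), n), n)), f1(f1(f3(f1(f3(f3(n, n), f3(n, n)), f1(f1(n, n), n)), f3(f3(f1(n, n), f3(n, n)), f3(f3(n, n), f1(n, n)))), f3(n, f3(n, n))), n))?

depth(f1(n, n)) = 1 + max(0, 0) = 1
depth(f3(f1(n, n), f1(n, n))) = 1 + max(1, 1) = 2
depth(f3(f1(n, n), f3(f1(n, n), f1(n, n)))) = 1 + max(1, 2) = 3
depth(f3(f1(n, n), f3(f1(n, n), f3(f1(n, n), f1(n, n))))) = 1 + max(1, 3) = 4
depth(f3(n, n)) = 1 + max(0, 0) = 1
depth(f3(f1(n, n), f3(n, n))) = 1 + max(1, 1) = 2
depth(f3(f3(f1(n, n), f3(n, n)), n)) = 1 + max(2, 0) = 3
depth(f3(f3(f3(f1(n, n), f3(n, n)), n), n)) = 1 + max(3, 0) = 4
depth(f3(f3(f1(n, n), f3(f1(n, n), f3(f1(n, n), f1(n, n)))), f3(f3(f3(f1(n, n), f3(n, n)), n), n))) = 1 + max(4, 4) = 5
depth(f3(f3(n, n), f3(n, n))) = 1 + max(1, 1) = 2
depth(f1(f1(n, n), n)) = 1 + max(1, 0) = 2
depth(f1(f3(f3(n, n), f3(n, n)), f1(f1(n, n), n))) = 1 + max(2, 2) = 3
depth(f3(f3(n, n), f1(n, n))) = 1 + max(1, 1) = 2
depth(f3(f3(f1(n, n), f3(n, n)), f3(f3(n, n), f1(n, n)))) = 1 + max(2, 2) = 3
depth(f3(f1(f3(f3(n, n), f3(n, n)), f1(f1(n, n), n)), f3(f3(f1(n, n), f3(n, n)), f3(f3(n, n), f1(n, n))))) = 1 + max(3, 3) = 4
depth(f3(n, f3(n, n))) = 1 + max(0, 1) = 2
depth(f1(f3(f1(f3(f3(n, n), f3(n, n)), f1(f1(n, n), n)), f3(f3(f1(n, n), f3(n, n)), f3(f3(n, n), f1(n, n)))), f3(n, f3(n, n)))) = 1 + max(4, 2) = 5
depth(f1(f1(f3(f1(f3(f3(n, n), f3(n, n)), f1(f1(n, n), n)), f3(f3(f1(n, n), f3(n, n)), f3(f3(n, n), f1(n, n)))), f3(n, f3(n, n))), n)) = 1 + max(5, 0) = 6
depth(f3(f3(f3(f1(n, n), f3(f1(n, n), f3(f1(n, n), f1(n, n)))), f3(f3(f3(f1(n, n), f3(n, n)), n), n)), f1(f1(f3(f1(f3(f3(n, n), f3(n, n)), f1(f1(n, n), n)), f3(f3(f1(n, n), f3(n, n)), f3(f3(n, n), f1(n, n)))), f3(n, f3(n, n))), n))) = 1 + max(5, 6) = 7

7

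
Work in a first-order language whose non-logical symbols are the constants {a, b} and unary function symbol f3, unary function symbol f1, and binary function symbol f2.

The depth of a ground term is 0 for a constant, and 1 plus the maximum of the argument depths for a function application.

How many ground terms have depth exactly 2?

112

Let N_k count ground terms of depth at most k. Each non-constant term of depth ≤ k is some function symbol applied to depth-≤(k−1) arguments, giving N_k = 2 + N_{k-1} + N_{k-1} + N_{k-1}^2.
N_0 = 2
N_1 = 2 + 2 + 2 + 2^2 = 10
N_2 = 2 + 10 + 10 + 10^2 = 122
Terms of depth exactly 2: N_2 − N_1 = 122 − 10 = 112.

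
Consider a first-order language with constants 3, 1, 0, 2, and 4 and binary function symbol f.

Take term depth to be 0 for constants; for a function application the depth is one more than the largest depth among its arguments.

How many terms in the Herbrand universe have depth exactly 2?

Let N_k count ground terms of depth at most k. Each non-constant term of depth ≤ k is some function symbol applied to depth-≤(k−1) arguments, giving N_k = 5 + N_{k-1}^2.
N_0 = 5
N_1 = 5 + 5^2 = 30
N_2 = 5 + 30^2 = 905
Terms of depth exactly 2: N_2 − N_1 = 905 − 30 = 875.

875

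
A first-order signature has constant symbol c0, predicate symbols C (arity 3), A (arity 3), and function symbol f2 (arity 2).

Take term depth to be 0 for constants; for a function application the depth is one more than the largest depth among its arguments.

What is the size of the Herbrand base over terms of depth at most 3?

35152

First count ground terms of depth ≤ 3.
Let N_k count ground terms of depth at most k. Each non-constant term of depth ≤ k is some function symbol applied to depth-≤(k−1) arguments, giving N_k = 1 + N_{k-1}^2.
N_0 = 1
N_1 = 1 + 1^2 = 2
N_2 = 1 + 2^2 = 5
N_3 = 1 + 5^2 = 26
So |H| = 26.
Each predicate of arity r yields |H|^r ground atoms (one per choice of an r-tuple from H):
  C: 26^3 = 17576;  A: 26^3 = 17576
Total ground atoms: 17576 + 17576 = 35152.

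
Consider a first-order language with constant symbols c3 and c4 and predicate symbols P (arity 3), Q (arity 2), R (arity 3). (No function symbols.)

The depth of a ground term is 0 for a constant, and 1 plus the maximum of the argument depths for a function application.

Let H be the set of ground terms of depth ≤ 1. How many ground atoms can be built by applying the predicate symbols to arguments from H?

First count ground terms of depth ≤ 1.
With no function symbols every ground term is a constant, so there are exactly 2 ground terms at every depth bound.
N_0 = 2
N_1 = 2
So |H| = 2.
For each predicate symbol, the number of ground atoms is |H| raised to its arity; summing:
  P: 2^3 = 8;  Q: 2^2 = 4;  R: 2^3 = 8
Total ground atoms: 8 + 4 + 8 = 20.

20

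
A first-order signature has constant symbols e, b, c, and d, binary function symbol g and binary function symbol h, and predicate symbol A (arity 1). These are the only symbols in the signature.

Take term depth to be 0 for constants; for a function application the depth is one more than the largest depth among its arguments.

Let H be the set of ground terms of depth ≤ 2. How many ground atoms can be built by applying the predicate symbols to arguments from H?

First count ground terms of depth ≤ 2.
Write N_k for the number of ground terms of depth ≤ k. A term of depth ≤ k is either a constant or a function symbol applied to arguments of depth ≤ k−1, so N_k = 4 + N_{k-1}^2 + N_{k-1}^2.
N_0 = 4
N_1 = 4 + 4^2 + 4^2 = 36
N_2 = 4 + 36^2 + 36^2 = 2596
So |H| = 2596.
A ground atom is a predicate applied to a tuple of terms from H, so the count is the sum over predicates of |H|^arity:
  A: 2596
Total ground atoms: 2596.

2596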